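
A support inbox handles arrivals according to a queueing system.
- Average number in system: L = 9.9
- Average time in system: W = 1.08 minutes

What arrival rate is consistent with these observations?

Little's Law: L = λW, so λ = L/W
λ = 9.9/1.08 = 9.1667 emails/minute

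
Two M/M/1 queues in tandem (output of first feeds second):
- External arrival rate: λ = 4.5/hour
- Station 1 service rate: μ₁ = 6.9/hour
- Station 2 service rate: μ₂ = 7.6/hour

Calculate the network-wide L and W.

By Jackson's theorem, each station behaves as independent M/M/1.
Station 1: ρ₁ = 4.5/6.9 = 0.6522, L₁ = ρ₁/(1-ρ₁) = λ/(μ₁-λ) = 4.5/2.40 = 1.8750
Station 2: ρ₂ = 4.5/7.6 = 0.5921, L₂ = ρ₂/(1-ρ₂) = λ/(μ₂-λ) = 4.5/3.10 = 1.4516
Total: L = L₁ + L₂ = 1.8750 + 1.4516 = 3.3266
W = L/λ = 3.3266/4.5 = 0.7392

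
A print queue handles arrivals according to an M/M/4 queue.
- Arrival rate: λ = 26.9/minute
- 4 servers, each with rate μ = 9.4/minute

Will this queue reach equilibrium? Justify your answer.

Stability requires ρ = λ/(cμ) < 1
ρ = 26.9/(4 × 9.4) = 26.9/37.60 = 0.7154
Since 0.7154 < 1, the system is STABLE.
The servers are busy 71.54% of the time.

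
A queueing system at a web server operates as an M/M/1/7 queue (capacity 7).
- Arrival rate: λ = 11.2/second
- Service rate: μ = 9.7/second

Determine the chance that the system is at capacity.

ρ = λ/μ = 11.2/9.7 = 1.15464
P₀ = (1-ρ)/(1-ρ^(K+1)) = (1-1.15464)/(1-1.15464^8) = -0.15464/-2.1592 = 0.07162
P_K = P₀×ρ^K = 0.07162 × 1.15464^7 = 0.07162 × 2.7361 = 0.1960
Blocking probability = 19.60%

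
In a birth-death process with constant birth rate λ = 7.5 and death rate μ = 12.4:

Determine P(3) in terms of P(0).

For constant rates: P(n)/P(0) = (λ/μ)^n
P(3)/P(0) = (7.5/12.4)^3 = 0.60484^3 = 0.2213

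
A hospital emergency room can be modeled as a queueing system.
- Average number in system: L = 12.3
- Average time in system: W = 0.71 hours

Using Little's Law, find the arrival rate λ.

Little's Law: L = λW, so λ = L/W
λ = 12.3/0.71 = 17.3239 patients/hour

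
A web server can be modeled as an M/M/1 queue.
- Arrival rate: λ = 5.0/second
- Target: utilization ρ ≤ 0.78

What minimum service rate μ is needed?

ρ = λ/μ, so μ = λ/ρ
μ ≥ 5.0/0.78 = 6.4103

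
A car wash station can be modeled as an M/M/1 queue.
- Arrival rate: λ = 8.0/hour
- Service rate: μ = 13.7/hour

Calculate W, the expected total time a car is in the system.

First, compute utilization: ρ = λ/μ = 8.0/13.7 = 0.5839
For M/M/1: W = 1/(μ-λ)
W = 1/(13.7-8.0) = 1/5.70
W = 0.1754 hours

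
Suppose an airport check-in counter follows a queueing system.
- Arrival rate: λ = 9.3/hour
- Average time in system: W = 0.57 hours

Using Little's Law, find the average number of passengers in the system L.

Little's Law: L = λW
L = 9.3 × 0.57 = 5.3010 passengers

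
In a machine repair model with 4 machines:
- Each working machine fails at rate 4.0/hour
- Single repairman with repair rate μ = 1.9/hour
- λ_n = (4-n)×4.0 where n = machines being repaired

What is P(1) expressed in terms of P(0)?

P(1)/P(0) = ∏_{i=0}^{1-1} λ_i/μ_{i+1}
= (4-0)×4.0/1.9
= 8.4211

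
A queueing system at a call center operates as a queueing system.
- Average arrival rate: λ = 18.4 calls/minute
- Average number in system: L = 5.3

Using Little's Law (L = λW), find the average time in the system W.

Little's Law: L = λW, so W = L/λ
W = 5.3/18.4 = 0.2880 minutes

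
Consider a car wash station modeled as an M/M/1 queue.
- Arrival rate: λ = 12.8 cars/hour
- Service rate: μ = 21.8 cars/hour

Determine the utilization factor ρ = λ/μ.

Server utilization: ρ = λ/μ
ρ = 12.8/21.8 = 0.5872
The server is busy 58.72% of the time.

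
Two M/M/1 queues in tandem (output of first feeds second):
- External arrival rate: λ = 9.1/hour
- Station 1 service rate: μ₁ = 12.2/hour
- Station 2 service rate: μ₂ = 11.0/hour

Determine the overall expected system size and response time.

By Jackson's theorem, each station behaves as independent M/M/1.
Station 1: ρ₁ = 9.1/12.2 = 0.7459, L₁ = ρ₁/(1-ρ₁) = λ/(μ₁-λ) = 9.1/3.10 = 2.9355
Station 2: ρ₂ = 9.1/11.0 = 0.8273, L₂ = ρ₂/(1-ρ₂) = λ/(μ₂-λ) = 9.1/1.90 = 4.7895
Total: L = L₁ + L₂ = 2.9355 + 4.7895 = 7.7250
W = L/λ = 7.7250/9.1 = 0.8489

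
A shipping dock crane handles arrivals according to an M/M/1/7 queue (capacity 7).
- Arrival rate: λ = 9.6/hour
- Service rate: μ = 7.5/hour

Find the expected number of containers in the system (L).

ρ = λ/μ = 9.6/7.5 = 1.2800
P₀ = (1-ρ)/(1-ρ^(K+1)) = (1-1.2800)/(1-1.2800^8) = -0.2800/-6.2058 = 0.04512
P_K = P₀×ρ^K = 0.04512 × 1.2800^7 = 0.04512 × 5.6295 = 0.2540
L = ρ[1 - (K+1)ρ^K + Kρ^(K+1)] / [(1-ρ)(1-ρ^(K+1))]
L = 1.2800 × (1 - 8×5.62950 + 7×7.20576) / ((1 - 1.2800) × (1 - 7.20576)) = 4.7177 containers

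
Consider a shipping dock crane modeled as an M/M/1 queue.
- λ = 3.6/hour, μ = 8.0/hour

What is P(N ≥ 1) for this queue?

ρ = λ/μ = 3.6/8.0 = 0.4500
P(N ≥ n) = ρⁿ
P(N ≥ 1) = 0.4500^1
P(N ≥ 1) = 0.4500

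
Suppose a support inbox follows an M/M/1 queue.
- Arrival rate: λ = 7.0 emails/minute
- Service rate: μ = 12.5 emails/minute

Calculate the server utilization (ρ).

Server utilization: ρ = λ/μ
ρ = 7.0/12.5 = 0.5600
The server is busy 56.00% of the time.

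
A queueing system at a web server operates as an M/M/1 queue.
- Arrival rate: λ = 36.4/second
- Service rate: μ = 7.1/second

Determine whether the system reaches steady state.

Stability requires ρ = λ/(cμ) < 1
ρ = 36.4/(1 × 7.1) = 36.4/7.10 = 5.1268
Since 5.1268 ≥ 1, the system is UNSTABLE.
Queue grows without bound. Need μ > λ = 36.4.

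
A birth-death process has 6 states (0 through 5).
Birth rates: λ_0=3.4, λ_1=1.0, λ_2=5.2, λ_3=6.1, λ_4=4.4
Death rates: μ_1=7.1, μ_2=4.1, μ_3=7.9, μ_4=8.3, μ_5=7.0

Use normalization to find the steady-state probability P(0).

Ratios P(n)/P(0) = (λ₀···λₙ₋₁)/(μ₁···μₙ):
P(1)/P(0) = (3.4)/(7.1) = 0.4789
P(2)/P(0) = (3.4×1.0)/(7.1×4.1) = 0.1168
P(3)/P(0) = (3.4×1.0×5.2)/(7.1×4.1×7.9) = 0.07688
P(4)/P(0) = (3.4×1.0×5.2×6.1)/(7.1×4.1×7.9×8.3) = 0.05650
P(5)/P(0) = (3.4×1.0×5.2×6.1×4.4)/(7.1×4.1×7.9×8.3×7.0) = 0.03552

Normalization: ∑ P(n) = 1
P(0) × (1.0000 + 0.4789 + 0.1168 + 0.07688 + 0.05650 + 0.03552) = 1
P(0) × 1.7646 = 1
P(0) = 1/1.7646 = 0.5667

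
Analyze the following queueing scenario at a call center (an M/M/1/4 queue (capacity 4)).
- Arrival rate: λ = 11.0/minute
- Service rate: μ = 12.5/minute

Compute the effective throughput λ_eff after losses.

ρ = λ/μ = 11.0/12.5 = 0.8800
P₀ = (1-ρ)/(1-ρ^(K+1)) = (1-0.8800)/(1-0.8800^5) = 0.1200/0.4723 = 0.2541
P_K = P₀×ρ^K = 0.2541 × 0.8800^4 = 0.2541 × 0.5997 = 0.1524
λ_eff = λ(1-P_K) = 11.0 × (1 - 0.15238) = 11.0 × 0.84762 = 9.3238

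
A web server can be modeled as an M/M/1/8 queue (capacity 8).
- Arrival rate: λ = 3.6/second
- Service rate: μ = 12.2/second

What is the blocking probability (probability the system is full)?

ρ = λ/μ = 3.6/12.2 = 0.295082
P₀ = (1-ρ)/(1-ρ^(K+1)) = (1-0.295082)/(1-0.295082^9) = 0.7049/1.0000 = 0.7049
P_K = P₀×ρ^K = 0.7049 × 0.295082^8 = 0.7049 × 0.00005748 = 0.00004052
Blocking probability = 0.004052%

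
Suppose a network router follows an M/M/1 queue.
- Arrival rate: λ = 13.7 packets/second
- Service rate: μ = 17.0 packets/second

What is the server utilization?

Server utilization: ρ = λ/μ
ρ = 13.7/17.0 = 0.8059
The server is busy 80.59% of the time.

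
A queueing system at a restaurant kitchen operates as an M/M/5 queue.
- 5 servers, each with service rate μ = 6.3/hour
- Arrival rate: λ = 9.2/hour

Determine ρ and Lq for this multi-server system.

Traffic intensity: ρ = λ/(cμ) = 9.2/(5×6.3) = 0.2921
Since ρ = 0.2921 < 1, system is stable.
Offered load a = λ/μ = cρ = 9.2/6.3 = 1.4603
P₀ = [ Σₙ₌₀^4 aⁿ/n! + a^5/(5!(1-ρ)) ]⁻¹
Σ = a^0/0! + a^1/1! + a^2/2! + a^3/3! + a^4/4! = 1.0000 + 1.4603 + 1.0663 + 0.5190 + 0.1895 = 4.2351
a^5/(5!(1-ρ)) = 6.6410/(120 × 0.70794) = 0.07817
P₀ = 1/(4.2351 + 0.07817) = 0.2318
Lq = P₀·a^5·ρ / (5!(1-ρ)²) = 0.23184 × 6.6410 × 0.29206 / (120 × 0.50117) = 0.007477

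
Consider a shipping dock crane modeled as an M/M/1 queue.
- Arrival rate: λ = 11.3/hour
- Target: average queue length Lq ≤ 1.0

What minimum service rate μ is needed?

For M/M/1: Lq = λ²/(μ(μ-λ))
Need Lq ≤ 1.0, i.e. μ(μ-λ) ≥ λ²/1.0
μ² - 11.3μ - 127.69/1.0 ≥ 0  →  μ² - 11.3μ - 127.6900 ≥ 0
Quadratic formula (positive root): μ = [λ + √(λ² + 4×127.6900)]/2
Discriminant: 127.69 + 4×127.6900 = 638.4500, √638.4500 = 25.2676
μ ≥ (11.3 + 25.2676)/2 = 18.2838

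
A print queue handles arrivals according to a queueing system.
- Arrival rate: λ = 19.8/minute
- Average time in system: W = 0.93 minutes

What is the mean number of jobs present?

Little's Law: L = λW
L = 19.8 × 0.93 = 18.4140 jobs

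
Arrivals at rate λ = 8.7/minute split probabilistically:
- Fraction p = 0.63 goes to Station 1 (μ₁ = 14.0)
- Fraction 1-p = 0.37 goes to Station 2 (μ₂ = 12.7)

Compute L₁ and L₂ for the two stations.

Effective rates: λ₁ = 8.7×0.63 = 5.481, λ₂ = 8.7×0.37 = 3.219
Station 1: ρ₁ = 5.481/14.0 = 0.3915, L₁ = ρ₁/(1-ρ₁) = 0.3915/(1-0.3915) = 0.6434
Station 2: ρ₂ = 3.219/12.7 = 0.25346, L₂ = ρ₂/(1-ρ₂) = 0.25346/(1-0.25346) = 0.3395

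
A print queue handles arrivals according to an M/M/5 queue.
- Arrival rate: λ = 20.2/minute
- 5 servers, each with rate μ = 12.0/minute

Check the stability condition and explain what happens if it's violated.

Stability requires ρ = λ/(cμ) < 1
ρ = 20.2/(5 × 12.0) = 20.2/60.00 = 0.3367
Since 0.3367 < 1, the system is STABLE.
The servers are busy 33.67% of the time.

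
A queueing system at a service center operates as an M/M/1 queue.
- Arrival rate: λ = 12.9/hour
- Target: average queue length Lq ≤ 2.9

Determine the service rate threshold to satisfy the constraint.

For M/M/1: Lq = λ²/(μ(μ-λ))
Need Lq ≤ 2.9, i.e. μ(μ-λ) ≥ λ²/2.9
μ² - 12.9μ - 166.41/2.9 ≥ 0  →  μ² - 12.9μ - 57.38276 ≥ 0
Quadratic formula (positive root): μ = [λ + √(λ² + 4×57.38276)]/2
Discriminant: 166.41 + 4×57.38276 = 395.9410, √395.9410 = 19.8983
μ ≥ (12.9 + 19.8983)/2 = 16.3991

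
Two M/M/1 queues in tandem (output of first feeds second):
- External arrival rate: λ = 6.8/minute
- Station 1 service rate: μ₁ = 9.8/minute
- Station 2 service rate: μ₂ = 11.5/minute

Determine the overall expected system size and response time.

By Jackson's theorem, each station behaves as independent M/M/1.
Station 1: ρ₁ = 6.8/9.8 = 0.6939, L₁ = ρ₁/(1-ρ₁) = λ/(μ₁-λ) = 6.8/3.00 = 2.2667
Station 2: ρ₂ = 6.8/11.5 = 0.5913, L₂ = ρ₂/(1-ρ₂) = λ/(μ₂-λ) = 6.8/4.70 = 1.4468
Total: L = L₁ + L₂ = 2.2667 + 1.4468 = 3.7135
W = L/λ = 3.7135/6.8 = 0.5461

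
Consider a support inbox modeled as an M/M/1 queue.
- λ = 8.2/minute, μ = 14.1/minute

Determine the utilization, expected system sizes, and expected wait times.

Step 1: ρ = λ/μ = 8.2/14.1 = 0.5816
Step 2: L = λ/(μ-λ) = 8.2/5.90 = 1.3898
Step 3: Lq = λ²/(μ(μ-λ)) = 67.24/(14.1×5.90) = 0.8083
Step 4: W = 1/(μ-λ) = 1/5.90 = 0.16949
Step 5: Wq = λ/(μ(μ-λ)) = 8.2/(14.1×5.90) = 0.09857
Step 6: P(0) = 1-ρ = 0.4184
Verify: L = λW = 8.2×0.16949 = 1.3898 ✔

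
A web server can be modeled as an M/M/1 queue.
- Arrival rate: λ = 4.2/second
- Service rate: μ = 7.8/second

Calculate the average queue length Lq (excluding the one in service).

ρ = λ/μ = 4.2/7.8 = 0.5385
For M/M/1: Lq = λ²/(μ(μ-λ))
Lq = 17.64/(7.8 × 3.60)
Lq = 0.6282 requests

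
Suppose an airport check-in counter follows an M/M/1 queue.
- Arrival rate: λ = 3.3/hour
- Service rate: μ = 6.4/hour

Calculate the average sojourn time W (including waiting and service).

First, compute utilization: ρ = λ/μ = 3.3/6.4 = 0.5156
For M/M/1: W = 1/(μ-λ)
W = 1/(6.4-3.3) = 1/3.10
W = 0.3226 hours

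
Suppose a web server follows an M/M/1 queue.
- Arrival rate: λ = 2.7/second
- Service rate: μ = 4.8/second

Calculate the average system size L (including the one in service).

ρ = λ/μ = 2.7/4.8 = 0.5625
For M/M/1: L = λ/(μ-λ)
L = 2.7/(4.8-2.7) = 2.7/2.10
L = 1.2857 requests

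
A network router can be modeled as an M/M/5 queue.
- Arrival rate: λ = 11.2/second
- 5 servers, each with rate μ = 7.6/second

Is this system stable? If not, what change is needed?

Stability requires ρ = λ/(cμ) < 1
ρ = 11.2/(5 × 7.6) = 11.2/38.00 = 0.2947
Since 0.2947 < 1, the system is STABLE.
The servers are busy 29.47% of the time.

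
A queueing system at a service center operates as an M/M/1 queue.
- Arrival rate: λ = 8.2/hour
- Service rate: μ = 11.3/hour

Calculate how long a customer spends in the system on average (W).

First, compute utilization: ρ = λ/μ = 8.2/11.3 = 0.7257
For M/M/1: W = 1/(μ-λ)
W = 1/(11.3-8.2) = 1/3.10
W = 0.3226 hours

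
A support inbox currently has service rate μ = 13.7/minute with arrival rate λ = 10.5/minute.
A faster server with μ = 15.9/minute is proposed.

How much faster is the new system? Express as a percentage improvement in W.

System 1: ρ₁ = 10.5/13.7 = 0.7664, W₁ = 1/(13.7-10.5) = 0.3125
System 2: ρ₂ = 10.5/15.9 = 0.6604, W₂ = 1/(15.9-10.5) = 0.1852
Improvement: (W₁-W₂)/W₁ = (0.3125-0.1852)/0.3125 = 40.74%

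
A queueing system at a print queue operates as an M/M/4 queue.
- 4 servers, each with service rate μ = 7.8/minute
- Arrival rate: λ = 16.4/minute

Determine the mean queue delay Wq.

Traffic intensity: ρ = λ/(cμ) = 16.4/(4×7.8) = 0.5256
Since ρ = 0.5256 < 1, system is stable.
Offered load a = λ/μ = cρ = 16.4/7.8 = 2.1026
P₀ = [ Σₙ₌₀^3 aⁿ/n! + a^4/(4!(1-ρ)) ]⁻¹
Σ = a^0/0! + a^1/1! + a^2/2! + a^3/3! = 1.00000 + 2.10256 + 2.21039 + 1.54916 = 6.8621
a^4/(4!(1-ρ)) = 19.5433/(24 × 0.47436) = 1.7166
P₀ = 1/(6.8621 + 1.7166) = 0.1166
Lq = P₀·a^4·ρ / (4!(1-ρ)²) = 0.11657 × 19.5433 × 0.52564 / (24 × 0.22502) = 0.2217
Wq = Lq/λ = 0.2217/16.4 = 0.01352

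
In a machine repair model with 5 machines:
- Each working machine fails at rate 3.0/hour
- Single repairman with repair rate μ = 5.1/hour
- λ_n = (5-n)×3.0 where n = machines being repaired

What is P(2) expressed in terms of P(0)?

P(2)/P(0) = ∏_{i=0}^{2-1} λ_i/μ_{i+1}
= (5-0)×3.0/5.1 × (5-1)×3.0/5.1
= 6.9204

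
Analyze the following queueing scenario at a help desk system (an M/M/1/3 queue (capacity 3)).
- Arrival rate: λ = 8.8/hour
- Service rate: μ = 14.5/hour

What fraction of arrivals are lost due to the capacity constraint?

ρ = λ/μ = 8.8/14.5 = 0.6069
P₀ = (1-ρ)/(1-ρ^(K+1)) = (1-0.6069)/(1-0.6069^4) = 0.3931/0.8643 = 0.4548
P_K = P₀×ρ^K = 0.45480 × 0.6069^3 = 0.45480 × 0.22354 = 0.1017
Blocking probability = 10.17%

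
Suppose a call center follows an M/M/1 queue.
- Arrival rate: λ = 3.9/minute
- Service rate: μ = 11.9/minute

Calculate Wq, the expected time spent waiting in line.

First, compute utilization: ρ = λ/μ = 3.9/11.9 = 0.3277
For M/M/1: Wq = λ/(μ(μ-λ))
Wq = 3.9/(11.9 × (11.9-3.9))
Wq = 3.9/(11.9 × 8.00)
Wq = 0.04097 minutes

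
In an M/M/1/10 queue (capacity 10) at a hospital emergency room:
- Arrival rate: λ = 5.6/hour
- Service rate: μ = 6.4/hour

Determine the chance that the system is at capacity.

ρ = λ/μ = 5.6/6.4 = 0.8750
P₀ = (1-ρ)/(1-ρ^(K+1)) = (1-0.8750)/(1-0.8750^11) = 0.1250/0.7698 = 0.1624
P_K = P₀×ρ^K = 0.16238 × 0.8750^10 = 0.16238 × 0.26308 = 0.04272
Blocking probability = 4.27%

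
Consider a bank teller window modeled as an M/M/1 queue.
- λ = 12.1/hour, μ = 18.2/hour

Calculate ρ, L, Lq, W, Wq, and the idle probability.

Step 1: ρ = λ/μ = 12.1/18.2 = 0.6648
Step 2: L = λ/(μ-λ) = 12.1/6.10 = 1.9836
Step 3: Lq = λ²/(μ(μ-λ)) = 146.41/(18.2×6.10) = 1.3188
Step 4: W = 1/(μ-λ) = 1/6.10 = 0.16393
Step 5: Wq = λ/(μ(μ-λ)) = 12.1/(18.2×6.10) = 0.1090
Step 6: P(0) = 1-ρ = 0.3352
Verify: L = λW = 12.1×0.16393 = 1.9836 ✔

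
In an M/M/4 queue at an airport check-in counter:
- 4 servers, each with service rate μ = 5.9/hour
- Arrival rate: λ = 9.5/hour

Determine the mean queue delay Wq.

Traffic intensity: ρ = λ/(cμ) = 9.5/(4×5.9) = 0.4025
Since ρ = 0.4025 < 1, system is stable.
Offered load a = λ/μ = cρ = 9.5/5.9 = 1.6102
P₀ = [ Σₙ₌₀^3 aⁿ/n! + a^4/(4!(1-ρ)) ]⁻¹
Σ = a^0/0! + a^1/1! + a^2/2! + a^3/3! = 1.0000 + 1.6102 + 1.2963 + 0.6958 = 4.6023
a^4/(4!(1-ρ)) = 6.7218/(24 × 0.59746) = 0.4688
P₀ = 1/(4.6023 + 0.4688) = 0.1972
Lq = P₀·a^4·ρ / (4!(1-ρ)²) = 0.19720 × 6.7218 × 0.40254 / (24 × 0.35696) = 0.06228
Wq = Lq/λ = 0.06228/9.5 = 0.006556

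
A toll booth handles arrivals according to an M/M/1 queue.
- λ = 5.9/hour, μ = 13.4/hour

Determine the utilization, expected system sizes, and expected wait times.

Step 1: ρ = λ/μ = 5.9/13.4 = 0.4403
Step 2: L = λ/(μ-λ) = 5.9/7.50 = 0.7867
Step 3: Lq = λ²/(μ(μ-λ)) = 34.81/(13.4×7.50) = 0.3464
Step 4: W = 1/(μ-λ) = 1/7.50 = 0.133333
Step 5: Wq = λ/(μ(μ-λ)) = 5.9/(13.4×7.50) = 0.05871
Step 6: P(0) = 1-ρ = 0.5597
Verify: L = λW = 5.9×0.133333 = 0.7867 ✔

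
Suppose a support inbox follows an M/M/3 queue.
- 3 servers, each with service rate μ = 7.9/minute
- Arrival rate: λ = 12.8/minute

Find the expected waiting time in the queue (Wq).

Traffic intensity: ρ = λ/(cμ) = 12.8/(3×7.9) = 0.5401
Since ρ = 0.5401 < 1, system is stable.
Offered load a = λ/μ = cρ = 12.8/7.9 = 1.6203
P₀ = [ Σₙ₌₀^2 aⁿ/n! + a^3/(3!(1-ρ)) ]⁻¹
Σ = a^0/0! + a^1/1! + a^2/2! = 1.0000 + 1.6203 + 1.3126 = 3.9329
a^3/(3!(1-ρ)) = 4.2535/(6 × 0.45992) = 1.5414
P₀ = 1/(3.9329 + 1.5414) = 0.1827
Lq = P₀·a^3·ρ / (3!(1-ρ)²) = 0.1827 × 4.2535 × 0.5401 / (6 × 0.2115) = 0.3307
Wq = Lq/λ = 0.33066/12.8 = 0.02583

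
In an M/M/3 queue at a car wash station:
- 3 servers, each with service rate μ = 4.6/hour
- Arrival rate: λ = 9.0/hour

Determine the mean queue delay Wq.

Traffic intensity: ρ = λ/(cμ) = 9.0/(3×4.6) = 0.6522
Since ρ = 0.6522 < 1, system is stable.
Offered load a = λ/μ = cρ = 9.0/4.6 = 1.9565
P₀ = [ Σₙ₌₀^2 aⁿ/n! + a^3/(3!(1-ρ)) ]⁻¹
Σ = a^0/0! + a^1/1! + a^2/2! = 1.0000 + 1.9565 + 1.9140 = 4.8705
a^3/(3!(1-ρ)) = 7.4895/(6 × 0.34783) = 3.5887
P₀ = 1/(4.8705 + 3.5887) = 0.1182
Lq = P₀·a^3·ρ / (3!(1-ρ)²) = 0.11821 × 7.4895 × 0.65217 / (6 × 0.12098) = 0.7954
Wq = Lq/λ = 0.7954/9.0 = 0.08838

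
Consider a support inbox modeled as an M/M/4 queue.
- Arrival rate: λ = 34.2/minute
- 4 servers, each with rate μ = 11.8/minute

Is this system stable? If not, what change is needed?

Stability requires ρ = λ/(cμ) < 1
ρ = 34.2/(4 × 11.8) = 34.2/47.20 = 0.7246
Since 0.7246 < 1, the system is STABLE.
The servers are busy 72.46% of the time.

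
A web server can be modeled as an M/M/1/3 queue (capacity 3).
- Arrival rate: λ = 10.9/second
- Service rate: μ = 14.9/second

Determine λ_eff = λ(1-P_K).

ρ = λ/μ = 10.9/14.9 = 0.73154
P₀ = (1-ρ)/(1-ρ^(K+1)) = (1-0.73154)/(1-0.73154^4) = 0.26846/0.71361 = 0.3762
P_K = P₀×ρ^K = 0.3762 × 0.73154^3 = 0.3762 × 0.3915 = 0.1473
λ_eff = λ(1-P_K) = 10.9 × (1 - 0.147277) = 10.9 × 0.852723 = 9.2947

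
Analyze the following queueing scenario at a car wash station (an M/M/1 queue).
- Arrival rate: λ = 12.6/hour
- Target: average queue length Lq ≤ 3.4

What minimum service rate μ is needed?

For M/M/1: Lq = λ²/(μ(μ-λ))
Need Lq ≤ 3.4, i.e. μ(μ-λ) ≥ λ²/3.4
μ² - 12.6μ - 158.76/3.4 ≥ 0  →  μ² - 12.6μ - 46.69412 ≥ 0
Quadratic formula (positive root): μ = [λ + √(λ² + 4×46.69412)]/2
Discriminant: 158.76 + 4×46.69412 = 345.5365, √345.5365 = 18.5886
μ ≥ (12.6 + 18.5886)/2 = 15.5943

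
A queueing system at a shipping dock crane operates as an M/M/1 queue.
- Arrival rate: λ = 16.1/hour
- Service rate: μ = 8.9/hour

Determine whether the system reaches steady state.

Stability requires ρ = λ/(cμ) < 1
ρ = 16.1/(1 × 8.9) = 16.1/8.90 = 1.8090
Since 1.8090 ≥ 1, the system is UNSTABLE.
Queue grows without bound. Need μ > λ = 16.1.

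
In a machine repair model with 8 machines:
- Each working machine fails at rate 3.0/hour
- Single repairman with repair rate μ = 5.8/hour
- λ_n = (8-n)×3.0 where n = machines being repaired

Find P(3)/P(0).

P(3)/P(0) = ∏_{i=0}^{3-1} λ_i/μ_{i+1}
= (8-0)×3.0/5.8 × (8-1)×3.0/5.8 × (8-2)×3.0/5.8
= 46.4964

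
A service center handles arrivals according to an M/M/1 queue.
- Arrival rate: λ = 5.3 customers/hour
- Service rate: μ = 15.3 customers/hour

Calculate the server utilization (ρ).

Server utilization: ρ = λ/μ
ρ = 5.3/15.3 = 0.3464
The server is busy 34.64% of the time.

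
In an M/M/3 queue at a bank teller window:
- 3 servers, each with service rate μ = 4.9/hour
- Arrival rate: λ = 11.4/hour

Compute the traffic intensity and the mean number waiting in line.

Traffic intensity: ρ = λ/(cμ) = 11.4/(3×4.9) = 0.7755
Since ρ = 0.7755 < 1, system is stable.
Offered load a = λ/μ = cρ = 11.4/4.9 = 2.3265
P₀ = [ Σₙ₌₀^2 aⁿ/n! + a^3/(3!(1-ρ)) ]⁻¹
Σ = a^0/0! + a^1/1! + a^2/2! = 1.0000 + 2.3265 + 2.7064 = 6.0329
a^3/(3!(1-ρ)) = 12.5929/(6 × 0.22449) = 9.3493
P₀ = 1/(6.0329 + 9.3493) = 0.06501
Lq = P₀·a^3·ρ / (3!(1-ρ)²) = 0.0650103 × 12.5929 × 0.775510 / (6 × 0.0503957) = 2.0997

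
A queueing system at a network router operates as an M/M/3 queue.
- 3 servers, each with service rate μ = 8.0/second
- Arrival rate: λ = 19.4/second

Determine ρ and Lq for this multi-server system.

Traffic intensity: ρ = λ/(cμ) = 19.4/(3×8.0) = 0.8083
Since ρ = 0.8083 < 1, system is stable.
Offered load a = λ/μ = cρ = 19.4/8.0 = 2.4250
P₀ = [ Σₙ₌₀^2 aⁿ/n! + a^3/(3!(1-ρ)) ]⁻¹
Σ = a^0/0! + a^1/1! + a^2/2! = 1.0000 + 2.4250 + 2.9403 = 6.3653
a^3/(3!(1-ρ)) = 14.2605/(6 × 0.191667) = 12.4004
P₀ = 1/(6.3653 + 12.4004) = 0.05329
Lq = P₀·a^3·ρ / (3!(1-ρ)²) = 0.053289 × 14.2605 × 0.80833 / (6 × 0.036736) = 2.7869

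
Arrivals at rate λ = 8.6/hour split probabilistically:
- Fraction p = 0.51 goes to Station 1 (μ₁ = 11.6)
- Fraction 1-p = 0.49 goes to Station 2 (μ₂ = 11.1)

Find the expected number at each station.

Effective rates: λ₁ = 8.6×0.51 = 4.386, λ₂ = 8.6×0.49 = 4.214
Station 1: ρ₁ = 4.386/11.6 = 0.3781, L₁ = ρ₁/(1-ρ₁) = 0.3781/(1-0.3781) = 0.6080
Station 2: ρ₂ = 4.214/11.1 = 0.37964, L₂ = ρ₂/(1-ρ₂) = 0.37964/(1-0.37964) = 0.6120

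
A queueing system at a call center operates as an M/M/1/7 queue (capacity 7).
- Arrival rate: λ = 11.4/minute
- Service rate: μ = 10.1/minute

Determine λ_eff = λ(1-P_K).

ρ = λ/μ = 11.4/10.1 = 1.12871
P₀ = (1-ρ)/(1-ρ^(K+1)) = (1-1.12871)/(1-1.12871^8) = -0.12871/-1.6343 = 0.07876
P_K = P₀×ρ^K = 0.07876 × 1.12871^7 = 0.07876 × 2.3339 = 0.1838
λ_eff = λ(1-P_K) = 11.4 × (1 - 0.18381) = 11.4 × 0.81619 = 9.3046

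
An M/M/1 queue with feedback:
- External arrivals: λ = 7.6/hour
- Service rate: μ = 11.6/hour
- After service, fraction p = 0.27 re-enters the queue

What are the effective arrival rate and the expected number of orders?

Effective arrival rate: λ_eff = λ/(1-p) = 7.6/(1-0.27) = 7.6/0.73 = 10.410959
ρ = λ_eff/μ = 10.410959/11.6 = 0.8974965
L = ρ/(1-ρ) = 0.8974965/(1-0.8974965) = 8.7558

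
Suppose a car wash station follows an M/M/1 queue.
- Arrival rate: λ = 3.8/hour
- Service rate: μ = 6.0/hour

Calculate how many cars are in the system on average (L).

ρ = λ/μ = 3.8/6.0 = 0.6333
For M/M/1: L = λ/(μ-λ)
L = 3.8/(6.0-3.8) = 3.8/2.20
L = 1.7273 cars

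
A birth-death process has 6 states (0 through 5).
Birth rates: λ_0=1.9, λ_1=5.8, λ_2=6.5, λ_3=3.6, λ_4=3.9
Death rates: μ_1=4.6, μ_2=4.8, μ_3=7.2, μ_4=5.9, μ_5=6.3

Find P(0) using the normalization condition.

Ratios P(n)/P(0) = (λ₀···λₙ₋₁)/(μ₁···μₙ):
P(1)/P(0) = (1.9)/(4.6) = 0.4130435
P(2)/P(0) = (1.9×5.8)/(4.6×4.8) = 0.4990942
P(3)/P(0) = (1.9×5.8×6.5)/(4.6×4.8×7.2) = 0.4505712
P(4)/P(0) = (1.9×5.8×6.5×3.6)/(4.6×4.8×7.2×5.9) = 0.2749248
P(5)/P(0) = (1.9×5.8×6.5×3.6×3.9)/(4.6×4.8×7.2×5.9×6.3) = 0.1701915

Normalization: ∑ P(n) = 1
P(0) × (1.000000 + 0.4130435 + 0.4990942 + 0.4505712 + 0.2749248 + 0.1701915) = 1
P(0) × 2.80783 = 1
P(0) = 1/2.80783 = 0.3561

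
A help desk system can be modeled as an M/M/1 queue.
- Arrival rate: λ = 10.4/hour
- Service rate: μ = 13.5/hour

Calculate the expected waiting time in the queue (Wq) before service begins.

First, compute utilization: ρ = λ/μ = 10.4/13.5 = 0.7704
For M/M/1: Wq = λ/(μ(μ-λ))
Wq = 10.4/(13.5 × (13.5-10.4))
Wq = 10.4/(13.5 × 3.10)
Wq = 0.2485 hours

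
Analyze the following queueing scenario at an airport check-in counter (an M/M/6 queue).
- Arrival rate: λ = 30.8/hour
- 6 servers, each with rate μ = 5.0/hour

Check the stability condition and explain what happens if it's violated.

Stability requires ρ = λ/(cμ) < 1
ρ = 30.8/(6 × 5.0) = 30.8/30.00 = 1.0267
Since 1.0267 ≥ 1, the system is UNSTABLE.
Need c > λ/μ = 30.8/5.0 = 6.16.
Minimum servers needed: c = 7.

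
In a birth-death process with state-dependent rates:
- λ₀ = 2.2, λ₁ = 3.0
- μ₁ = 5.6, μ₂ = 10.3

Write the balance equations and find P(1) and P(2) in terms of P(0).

Balance equations:
State 0: λ₀P₀ = μ₁P₁ → P₁ = (λ₀/μ₁)P₀ = (2.2/5.6)P₀ = 0.3929P₀
State 1: P₂ = (λ₀λ₁)/(μ₁μ₂)P₀ = (2.2×3.0)/(5.6×10.3)P₀ = 0.1144P₀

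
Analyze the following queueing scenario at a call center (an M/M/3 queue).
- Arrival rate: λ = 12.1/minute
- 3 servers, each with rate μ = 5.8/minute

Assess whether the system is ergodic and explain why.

Stability requires ρ = λ/(cμ) < 1
ρ = 12.1/(3 × 5.8) = 12.1/17.40 = 0.6954
Since 0.6954 < 1, the system is STABLE.
The servers are busy 69.54% of the time.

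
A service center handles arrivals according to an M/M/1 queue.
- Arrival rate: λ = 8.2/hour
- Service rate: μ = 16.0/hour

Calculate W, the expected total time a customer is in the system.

First, compute utilization: ρ = λ/μ = 8.2/16.0 = 0.5125
For M/M/1: W = 1/(μ-λ)
W = 1/(16.0-8.2) = 1/7.80
W = 0.1282 hours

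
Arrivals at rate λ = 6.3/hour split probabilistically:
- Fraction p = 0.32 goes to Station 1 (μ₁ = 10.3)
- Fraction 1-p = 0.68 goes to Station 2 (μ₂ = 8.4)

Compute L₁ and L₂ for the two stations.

Effective rates: λ₁ = 6.3×0.32 = 2.016, λ₂ = 6.3×0.68 = 4.284
Station 1: ρ₁ = 2.016/10.3 = 0.19573, L₁ = ρ₁/(1-ρ₁) = 0.19573/(1-0.19573) = 0.2434
Station 2: ρ₂ = 4.284/8.4 = 0.5100, L₂ = ρ₂/(1-ρ₂) = 0.5100/(1-0.5100) = 1.0408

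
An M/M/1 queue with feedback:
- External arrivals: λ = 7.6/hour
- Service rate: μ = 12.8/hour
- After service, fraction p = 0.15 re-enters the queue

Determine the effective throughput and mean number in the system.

Effective arrival rate: λ_eff = λ/(1-p) = 7.6/(1-0.15) = 7.6/0.85 = 8.9412
ρ = λ_eff/μ = 8.9412/12.8 = 0.69853
L = ρ/(1-ρ) = 0.69853/(1-0.69853) = 2.3171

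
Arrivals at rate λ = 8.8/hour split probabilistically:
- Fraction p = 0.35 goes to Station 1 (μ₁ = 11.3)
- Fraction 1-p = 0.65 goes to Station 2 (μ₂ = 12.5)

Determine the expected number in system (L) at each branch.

Effective rates: λ₁ = 8.8×0.35 = 3.08, λ₂ = 8.8×0.65 = 5.72
Station 1: ρ₁ = 3.08/11.3 = 0.27257, L₁ = ρ₁/(1-ρ₁) = 0.27257/(1-0.27257) = 0.3747
Station 2: ρ₂ = 5.72/12.5 = 0.4576, L₂ = ρ₂/(1-ρ₂) = 0.4576/(1-0.4576) = 0.8437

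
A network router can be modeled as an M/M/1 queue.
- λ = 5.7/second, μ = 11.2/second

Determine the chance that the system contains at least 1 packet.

ρ = λ/μ = 5.7/11.2 = 0.5089
P(N ≥ n) = ρⁿ
P(N ≥ 1) = 0.5089^1
P(N ≥ 1) = 0.5089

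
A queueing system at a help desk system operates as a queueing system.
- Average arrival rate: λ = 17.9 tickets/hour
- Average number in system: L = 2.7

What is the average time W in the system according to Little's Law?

Little's Law: L = λW, so W = L/λ
W = 2.7/17.9 = 0.1508 hours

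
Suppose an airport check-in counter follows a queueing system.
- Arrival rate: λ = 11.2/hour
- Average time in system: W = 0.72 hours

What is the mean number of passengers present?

Little's Law: L = λW
L = 11.2 × 0.72 = 8.0640 passengers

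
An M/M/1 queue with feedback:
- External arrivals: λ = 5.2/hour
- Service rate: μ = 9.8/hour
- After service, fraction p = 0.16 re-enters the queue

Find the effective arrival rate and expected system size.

Effective arrival rate: λ_eff = λ/(1-p) = 5.2/(1-0.16) = 5.2/0.84 = 6.1905
ρ = λ_eff/μ = 6.1905/9.8 = 0.63168
L = ρ/(1-ρ) = 0.63168/(1-0.63168) = 1.7150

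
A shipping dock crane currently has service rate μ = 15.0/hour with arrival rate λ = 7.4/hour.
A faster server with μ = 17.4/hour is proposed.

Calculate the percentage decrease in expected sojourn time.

System 1: ρ₁ = 7.4/15.0 = 0.4933, W₁ = 1/(15.0-7.4) = 0.13158
System 2: ρ₂ = 7.4/17.4 = 0.4253, W₂ = 1/(17.4-7.4) = 0.10000
Improvement: (W₁-W₂)/W₁ = (0.13158-0.10000)/0.13158 = 24.00%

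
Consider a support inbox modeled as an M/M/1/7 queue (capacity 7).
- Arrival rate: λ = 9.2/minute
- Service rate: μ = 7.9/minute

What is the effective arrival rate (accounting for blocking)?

ρ = λ/μ = 9.2/7.9 = 1.16456
P₀ = (1-ρ)/(1-ρ^(K+1)) = (1-1.16456)/(1-1.16456^8) = -0.16456/-2.3829 = 0.06906
P_K = P₀×ρ^K = 0.06906 × 1.16456^7 = 0.06906 × 2.9049 = 0.2006
λ_eff = λ(1-P_K) = 9.2 × (1 - 0.200604) = 9.2 × 0.799396 = 7.3544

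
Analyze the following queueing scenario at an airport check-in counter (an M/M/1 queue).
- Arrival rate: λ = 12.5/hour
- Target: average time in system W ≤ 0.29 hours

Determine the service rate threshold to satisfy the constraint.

For M/M/1: W = 1/(μ-λ)
Need W ≤ 0.29, so 1/(μ-λ) ≤ 0.29
μ - λ ≥ 1/0.29 = 3.4483
μ ≥ 12.5 + 3.4483 = 15.9483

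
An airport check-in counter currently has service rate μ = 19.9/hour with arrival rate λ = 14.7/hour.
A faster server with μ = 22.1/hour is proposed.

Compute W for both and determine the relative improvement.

System 1: ρ₁ = 14.7/19.9 = 0.7387, W₁ = 1/(19.9-14.7) = 0.19231
System 2: ρ₂ = 14.7/22.1 = 0.6652, W₂ = 1/(22.1-14.7) = 0.13514
Improvement: (W₁-W₂)/W₁ = (0.19231-0.13514)/0.19231 = 29.73%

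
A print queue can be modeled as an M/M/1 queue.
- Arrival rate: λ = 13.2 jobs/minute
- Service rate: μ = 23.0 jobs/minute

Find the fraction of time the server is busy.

Server utilization: ρ = λ/μ
ρ = 13.2/23.0 = 0.5739
The server is busy 57.39% of the time.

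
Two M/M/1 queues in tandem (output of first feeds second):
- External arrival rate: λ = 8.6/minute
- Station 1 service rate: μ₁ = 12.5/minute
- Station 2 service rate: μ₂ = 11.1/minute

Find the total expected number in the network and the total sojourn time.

By Jackson's theorem, each station behaves as independent M/M/1.
Station 1: ρ₁ = 8.6/12.5 = 0.6880, L₁ = ρ₁/(1-ρ₁) = λ/(μ₁-λ) = 8.6/3.90 = 2.2051
Station 2: ρ₂ = 8.6/11.1 = 0.7748, L₂ = ρ₂/(1-ρ₂) = λ/(μ₂-λ) = 8.6/2.50 = 3.4400
Total: L = L₁ + L₂ = 2.2051 + 3.4400 = 5.6451
W = L/λ = 5.6451/8.6 = 0.6564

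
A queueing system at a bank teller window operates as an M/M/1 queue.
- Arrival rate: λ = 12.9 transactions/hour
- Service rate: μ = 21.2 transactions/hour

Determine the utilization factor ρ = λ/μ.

Server utilization: ρ = λ/μ
ρ = 12.9/21.2 = 0.6085
The server is busy 60.85% of the time.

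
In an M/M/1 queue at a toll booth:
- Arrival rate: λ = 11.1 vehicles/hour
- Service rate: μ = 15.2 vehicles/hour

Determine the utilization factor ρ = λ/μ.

Server utilization: ρ = λ/μ
ρ = 11.1/15.2 = 0.7303
The server is busy 73.03% of the time.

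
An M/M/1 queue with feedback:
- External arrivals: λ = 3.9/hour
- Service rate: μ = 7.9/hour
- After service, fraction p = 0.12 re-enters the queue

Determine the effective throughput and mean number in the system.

Effective arrival rate: λ_eff = λ/(1-p) = 3.9/(1-0.12) = 3.9/0.88 = 4.4318
ρ = λ_eff/μ = 4.4318/7.9 = 0.5610
L = ρ/(1-ρ) = 0.5610/(1-0.5610) = 1.2779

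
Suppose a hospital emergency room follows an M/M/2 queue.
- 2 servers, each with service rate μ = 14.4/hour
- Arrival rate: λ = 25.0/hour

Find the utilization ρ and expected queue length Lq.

Traffic intensity: ρ = λ/(cμ) = 25.0/(2×14.4) = 0.8681
Since ρ = 0.8681 < 1, system is stable.
Offered load a = λ/μ = cρ = 25.0/14.4 = 1.7361
P₀ = [ Σₙ₌₀^1 aⁿ/n! + a^2/(2!(1-ρ)) ]⁻¹
Σ = a^0/0! + a^1/1! = 1.0000 + 1.7361 = 2.7361
a^2/(2!(1-ρ)) = 3.01408/(2 × 0.131944) = 11.4218
P₀ = 1/(2.7361 + 11.4218) = 0.07063
Lq = P₀·a^2·ρ / (2!(1-ρ)²) = 0.07063 × 3.0141 × 0.8681 / (2 × 0.01741) = 5.3075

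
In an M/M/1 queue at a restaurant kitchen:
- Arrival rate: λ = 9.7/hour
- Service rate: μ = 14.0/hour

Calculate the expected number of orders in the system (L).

ρ = λ/μ = 9.7/14.0 = 0.6929
For M/M/1: L = λ/(μ-λ)
L = 9.7/(14.0-9.7) = 9.7/4.30
L = 2.2558 orders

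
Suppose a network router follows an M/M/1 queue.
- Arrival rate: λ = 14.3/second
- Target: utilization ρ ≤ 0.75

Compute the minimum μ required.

ρ = λ/μ, so μ = λ/ρ
μ ≥ 14.3/0.75 = 19.0667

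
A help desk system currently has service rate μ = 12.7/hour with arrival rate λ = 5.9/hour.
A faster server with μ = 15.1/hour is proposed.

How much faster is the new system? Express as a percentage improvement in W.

System 1: ρ₁ = 5.9/12.7 = 0.4646, W₁ = 1/(12.7-5.9) = 0.147059
System 2: ρ₂ = 5.9/15.1 = 0.3907, W₂ = 1/(15.1-5.9) = 0.108696
Improvement: (W₁-W₂)/W₁ = (0.147059-0.108696)/0.147059 = 26.09%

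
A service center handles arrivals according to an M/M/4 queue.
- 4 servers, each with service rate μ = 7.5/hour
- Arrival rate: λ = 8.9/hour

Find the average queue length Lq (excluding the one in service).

Traffic intensity: ρ = λ/(cμ) = 8.9/(4×7.5) = 0.2967
Since ρ = 0.2967 < 1, system is stable.
Offered load a = λ/μ = cρ = 8.9/7.5 = 1.1867
P₀ = [ Σₙ₌₀^3 aⁿ/n! + a^4/(4!(1-ρ)) ]⁻¹
Σ = a^0/0! + a^1/1! + a^2/2! + a^3/3! = 1.0000 + 1.1867 + 0.7041 + 0.2785 = 3.1693
a^4/(4!(1-ρ)) = 1.9830/(24 × 0.7033) = 0.1175
P₀ = 1/(3.1693 + 0.11747) = 0.3043
Lq = P₀·a^4·ρ / (4!(1-ρ)²) = 0.3043 × 1.9830 × 0.2967 / (24 × 0.4947) = 0.01508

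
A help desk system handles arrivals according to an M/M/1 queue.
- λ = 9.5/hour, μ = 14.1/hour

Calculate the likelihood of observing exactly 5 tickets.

ρ = λ/μ = 9.5/14.1 = 0.6738
P(n) = (1-ρ)ρⁿ
P(5) = (1-0.6738) × 0.6738^5
P(5) = 0.32620 × 0.13888
P(5) = 0.04530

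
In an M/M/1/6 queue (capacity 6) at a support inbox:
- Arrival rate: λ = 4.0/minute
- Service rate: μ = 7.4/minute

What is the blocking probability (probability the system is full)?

ρ = λ/μ = 4.0/7.4 = 0.54054
P₀ = (1-ρ)/(1-ρ^(K+1)) = (1-0.54054)/(1-0.54054^7) = 0.45946/0.98652 = 0.4657
P_K = P₀×ρ^K = 0.46574 × 0.54054^6 = 0.46574 × 0.024944 = 0.01162
Blocking probability = 1.16%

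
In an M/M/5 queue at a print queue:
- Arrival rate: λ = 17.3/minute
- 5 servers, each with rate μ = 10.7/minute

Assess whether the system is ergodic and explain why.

Stability requires ρ = λ/(cμ) < 1
ρ = 17.3/(5 × 10.7) = 17.3/53.50 = 0.3234
Since 0.3234 < 1, the system is STABLE.
The servers are busy 32.34% of the time.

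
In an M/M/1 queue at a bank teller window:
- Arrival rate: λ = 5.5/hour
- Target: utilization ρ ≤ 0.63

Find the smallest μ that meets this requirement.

ρ = λ/μ, so μ = λ/ρ
μ ≥ 5.5/0.63 = 8.7302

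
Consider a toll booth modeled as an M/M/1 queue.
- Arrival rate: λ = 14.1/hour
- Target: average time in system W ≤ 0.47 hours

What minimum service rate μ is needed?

For M/M/1: W = 1/(μ-λ)
Need W ≤ 0.47, so 1/(μ-λ) ≤ 0.47
μ - λ ≥ 1/0.47 = 2.1277
μ ≥ 14.1 + 2.1277 = 16.2277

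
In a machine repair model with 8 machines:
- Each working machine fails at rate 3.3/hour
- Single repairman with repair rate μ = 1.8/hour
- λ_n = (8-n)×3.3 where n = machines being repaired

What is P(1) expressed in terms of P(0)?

P(1)/P(0) = ∏_{i=0}^{1-1} λ_i/μ_{i+1}
= (8-0)×3.3/1.8
= 14.6667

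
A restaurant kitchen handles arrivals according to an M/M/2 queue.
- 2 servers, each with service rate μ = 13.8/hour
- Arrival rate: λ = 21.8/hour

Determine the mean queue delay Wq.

Traffic intensity: ρ = λ/(cμ) = 21.8/(2×13.8) = 0.7899
Since ρ = 0.7899 < 1, system is stable.
Offered load a = λ/μ = cρ = 21.8/13.8 = 1.5797
P₀ = [ Σₙ₌₀^1 aⁿ/n! + a^2/(2!(1-ρ)) ]⁻¹
Σ = a^0/0! + a^1/1! = 1.0000 + 1.5797 = 2.5797
a^2/(2!(1-ρ)) = 2.49548/(2 × 0.210145) = 5.9375
P₀ = 1/(2.5797 + 5.9375) = 0.1174
Lq = P₀·a^2·ρ / (2!(1-ρ)²) = 0.1174 × 2.4955 × 0.7899 / (2 × 0.04416) = 2.6202
Wq = Lq/λ = 2.6202/21.8 = 0.1202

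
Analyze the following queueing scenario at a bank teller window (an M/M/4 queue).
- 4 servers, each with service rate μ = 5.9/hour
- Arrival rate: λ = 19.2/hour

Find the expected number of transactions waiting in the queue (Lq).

Traffic intensity: ρ = λ/(cμ) = 19.2/(4×5.9) = 0.8136
Since ρ = 0.8136 < 1, system is stable.
Offered load a = λ/μ = cρ = 19.2/5.9 = 3.2542
P₀ = [ Σₙ₌₀^3 aⁿ/n! + a^4/(4!(1-ρ)) ]⁻¹
Σ = a^0/0! + a^1/1! + a^2/2! + a^3/3! = 1.0000 + 3.2542 + 5.2950 + 5.7438 = 15.2930
a^4/(4!(1-ρ)) = 112.1494/(24 × 0.1864407) = 25.0637
P₀ = 1/(15.2930 + 25.0637) = 0.02478
Lq = P₀·a^4·ρ / (4!(1-ρ)²) = 0.024779 × 112.1494 × 0.81356 / (24 × 0.034760) = 2.7101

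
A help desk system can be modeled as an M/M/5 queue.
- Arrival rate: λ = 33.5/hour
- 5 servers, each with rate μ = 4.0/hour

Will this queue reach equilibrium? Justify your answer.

Stability requires ρ = λ/(cμ) < 1
ρ = 33.5/(5 × 4.0) = 33.5/20.00 = 1.6750
Since 1.6750 ≥ 1, the system is UNSTABLE.
Need c > λ/μ = 33.5/4.0 = 8.38.
Minimum servers needed: c = 9.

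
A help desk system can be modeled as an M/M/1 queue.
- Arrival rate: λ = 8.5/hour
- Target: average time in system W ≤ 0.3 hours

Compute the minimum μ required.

For M/M/1: W = 1/(μ-λ)
Need W ≤ 0.3, so 1/(μ-λ) ≤ 0.3
μ - λ ≥ 1/0.3 = 3.3333
μ ≥ 8.5 + 3.3333 = 11.8333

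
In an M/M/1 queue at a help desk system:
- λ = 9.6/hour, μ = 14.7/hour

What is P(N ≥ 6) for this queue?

ρ = λ/μ = 9.6/14.7 = 0.653061
P(N ≥ n) = ρⁿ
P(N ≥ 6) = 0.653061^6
P(N ≥ 6) = 0.07758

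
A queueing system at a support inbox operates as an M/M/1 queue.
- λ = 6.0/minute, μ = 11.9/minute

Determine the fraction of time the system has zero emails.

ρ = λ/μ = 6.0/11.9 = 0.5042
P(0) = 1 - ρ = 1 - 0.5042 = 0.4958
The server is idle 49.58% of the time.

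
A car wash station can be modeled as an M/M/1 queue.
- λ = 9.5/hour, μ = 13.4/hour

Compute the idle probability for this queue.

ρ = λ/μ = 9.5/13.4 = 0.7090
P(0) = 1 - ρ = 1 - 0.7090 = 0.2910
The server is idle 29.10% of the time.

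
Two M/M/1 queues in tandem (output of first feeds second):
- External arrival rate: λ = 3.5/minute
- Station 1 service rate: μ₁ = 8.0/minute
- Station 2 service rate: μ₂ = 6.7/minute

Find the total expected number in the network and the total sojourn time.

By Jackson's theorem, each station behaves as independent M/M/1.
Station 1: ρ₁ = 3.5/8.0 = 0.4375, L₁ = ρ₁/(1-ρ₁) = λ/(μ₁-λ) = 3.5/4.50 = 0.7778
Station 2: ρ₂ = 3.5/6.7 = 0.5224, L₂ = ρ₂/(1-ρ₂) = λ/(μ₂-λ) = 3.5/3.20 = 1.0937
Total: L = L₁ + L₂ = 0.7778 + 1.0937 = 1.8715
W = L/λ = 1.8715/3.5 = 0.5347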